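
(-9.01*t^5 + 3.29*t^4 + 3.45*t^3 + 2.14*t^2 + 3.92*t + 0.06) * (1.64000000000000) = -14.7764*t^5 + 5.3956*t^4 + 5.658*t^3 + 3.5096*t^2 + 6.4288*t + 0.0984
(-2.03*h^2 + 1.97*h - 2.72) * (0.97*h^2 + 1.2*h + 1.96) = -1.9691*h^4 - 0.5251*h^3 - 4.2532*h^2 + 0.5972*h - 5.3312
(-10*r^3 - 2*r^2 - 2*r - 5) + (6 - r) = -10*r^3 - 2*r^2 - 3*r + 1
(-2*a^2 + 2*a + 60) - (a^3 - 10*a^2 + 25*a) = -a^3 + 8*a^2 - 23*a + 60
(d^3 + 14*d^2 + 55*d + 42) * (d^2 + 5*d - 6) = d^5 + 19*d^4 + 119*d^3 + 233*d^2 - 120*d - 252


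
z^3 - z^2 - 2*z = z*(z - 2)*(z + 1)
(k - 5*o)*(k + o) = k^2 - 4*k*o - 5*o^2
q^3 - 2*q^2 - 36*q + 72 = (q - 6)*(q - 2)*(q + 6)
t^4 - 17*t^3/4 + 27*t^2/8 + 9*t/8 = t*(t - 3)*(t - 3/2)*(t + 1/4)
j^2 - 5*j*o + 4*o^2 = (j - 4*o)*(j - o)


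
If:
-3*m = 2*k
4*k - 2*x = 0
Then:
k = x/2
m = -x/3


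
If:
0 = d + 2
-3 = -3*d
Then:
No Solution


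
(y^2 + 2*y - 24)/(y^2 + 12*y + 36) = (y - 4)/(y + 6)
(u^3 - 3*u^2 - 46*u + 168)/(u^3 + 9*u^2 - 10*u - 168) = (u - 6)/(u + 6)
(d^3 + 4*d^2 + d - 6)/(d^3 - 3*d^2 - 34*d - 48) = (d - 1)/(d - 8)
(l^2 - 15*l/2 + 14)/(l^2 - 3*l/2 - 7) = (l - 4)/(l + 2)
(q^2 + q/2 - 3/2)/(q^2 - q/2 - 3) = (q - 1)/(q - 2)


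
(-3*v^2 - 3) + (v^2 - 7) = -2*v^2 - 10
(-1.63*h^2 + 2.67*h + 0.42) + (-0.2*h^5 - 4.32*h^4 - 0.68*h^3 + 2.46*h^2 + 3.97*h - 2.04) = -0.2*h^5 - 4.32*h^4 - 0.68*h^3 + 0.83*h^2 + 6.64*h - 1.62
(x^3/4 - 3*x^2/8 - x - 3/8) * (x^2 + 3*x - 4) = x^5/4 + 3*x^4/8 - 25*x^3/8 - 15*x^2/8 + 23*x/8 + 3/2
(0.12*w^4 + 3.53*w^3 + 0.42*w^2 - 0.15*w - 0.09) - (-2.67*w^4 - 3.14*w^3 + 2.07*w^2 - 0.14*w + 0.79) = 2.79*w^4 + 6.67*w^3 - 1.65*w^2 - 0.00999999999999998*w - 0.88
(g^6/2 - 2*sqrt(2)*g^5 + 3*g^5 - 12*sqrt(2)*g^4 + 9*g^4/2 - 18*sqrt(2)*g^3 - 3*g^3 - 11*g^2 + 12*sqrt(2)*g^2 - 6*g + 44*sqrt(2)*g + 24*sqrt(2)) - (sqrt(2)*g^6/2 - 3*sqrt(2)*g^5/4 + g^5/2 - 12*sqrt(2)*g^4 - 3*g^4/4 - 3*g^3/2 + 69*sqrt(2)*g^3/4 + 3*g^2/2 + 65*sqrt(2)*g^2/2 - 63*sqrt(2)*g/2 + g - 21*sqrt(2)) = -sqrt(2)*g^6/2 + g^6/2 - 5*sqrt(2)*g^5/4 + 5*g^5/2 + 21*g^4/4 - 141*sqrt(2)*g^3/4 - 3*g^3/2 - 41*sqrt(2)*g^2/2 - 25*g^2/2 - 7*g + 151*sqrt(2)*g/2 + 45*sqrt(2)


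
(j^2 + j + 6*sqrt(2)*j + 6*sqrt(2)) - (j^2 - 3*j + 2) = 4*j + 6*sqrt(2)*j - 2 + 6*sqrt(2)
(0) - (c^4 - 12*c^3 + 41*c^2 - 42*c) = -c^4 + 12*c^3 - 41*c^2 + 42*c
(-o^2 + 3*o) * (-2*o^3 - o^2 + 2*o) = 2*o^5 - 5*o^4 - 5*o^3 + 6*o^2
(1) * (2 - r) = 2 - r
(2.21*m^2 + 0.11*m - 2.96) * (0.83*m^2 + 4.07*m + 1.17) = 1.8343*m^4 + 9.086*m^3 + 0.5766*m^2 - 11.9185*m - 3.4632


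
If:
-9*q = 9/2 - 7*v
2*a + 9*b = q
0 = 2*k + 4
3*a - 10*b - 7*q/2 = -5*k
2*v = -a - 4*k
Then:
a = 7141/2273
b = -1236/2273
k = -2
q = 3158/2273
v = 11043/4546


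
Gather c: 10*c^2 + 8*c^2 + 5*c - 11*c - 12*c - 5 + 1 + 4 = 18*c^2 - 18*c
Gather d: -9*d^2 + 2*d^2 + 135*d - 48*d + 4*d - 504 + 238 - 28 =-7*d^2 + 91*d - 294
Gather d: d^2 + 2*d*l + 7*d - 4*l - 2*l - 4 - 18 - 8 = d^2 + d*(2*l + 7) - 6*l - 30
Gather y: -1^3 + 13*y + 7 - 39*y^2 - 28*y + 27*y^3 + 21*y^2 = 27*y^3 - 18*y^2 - 15*y + 6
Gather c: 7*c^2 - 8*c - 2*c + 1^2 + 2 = 7*c^2 - 10*c + 3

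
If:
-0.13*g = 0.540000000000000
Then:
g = -4.15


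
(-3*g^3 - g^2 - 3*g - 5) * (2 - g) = 3*g^4 - 5*g^3 + g^2 - g - 10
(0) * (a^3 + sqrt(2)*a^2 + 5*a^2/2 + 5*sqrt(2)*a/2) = 0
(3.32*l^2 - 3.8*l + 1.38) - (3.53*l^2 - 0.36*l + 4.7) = -0.21*l^2 - 3.44*l - 3.32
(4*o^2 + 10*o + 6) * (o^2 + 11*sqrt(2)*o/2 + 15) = 4*o^4 + 10*o^3 + 22*sqrt(2)*o^3 + 66*o^2 + 55*sqrt(2)*o^2 + 33*sqrt(2)*o + 150*o + 90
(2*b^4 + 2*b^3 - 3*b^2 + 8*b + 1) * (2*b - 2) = 4*b^5 - 10*b^3 + 22*b^2 - 14*b - 2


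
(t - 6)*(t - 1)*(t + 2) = t^3 - 5*t^2 - 8*t + 12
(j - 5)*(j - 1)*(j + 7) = j^3 + j^2 - 37*j + 35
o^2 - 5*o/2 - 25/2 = (o - 5)*(o + 5/2)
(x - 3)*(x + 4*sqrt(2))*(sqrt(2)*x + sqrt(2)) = sqrt(2)*x^3 - 2*sqrt(2)*x^2 + 8*x^2 - 16*x - 3*sqrt(2)*x - 24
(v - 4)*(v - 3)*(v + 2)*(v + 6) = v^4 + v^3 - 32*v^2 + 12*v + 144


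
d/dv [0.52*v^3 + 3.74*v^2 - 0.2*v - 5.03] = 1.56*v^2 + 7.48*v - 0.2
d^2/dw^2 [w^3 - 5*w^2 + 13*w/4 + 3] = 6*w - 10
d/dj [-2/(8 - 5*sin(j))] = -10*cos(j)/(5*sin(j) - 8)^2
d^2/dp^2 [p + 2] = 0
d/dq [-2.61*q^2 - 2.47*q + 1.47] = -5.22*q - 2.47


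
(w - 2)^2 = w^2 - 4*w + 4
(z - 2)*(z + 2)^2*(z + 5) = z^4 + 7*z^3 + 6*z^2 - 28*z - 40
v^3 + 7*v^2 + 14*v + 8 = (v + 1)*(v + 2)*(v + 4)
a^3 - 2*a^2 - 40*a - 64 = (a - 8)*(a + 2)*(a + 4)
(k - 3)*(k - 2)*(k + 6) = k^3 + k^2 - 24*k + 36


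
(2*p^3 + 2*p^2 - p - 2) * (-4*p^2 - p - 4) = -8*p^5 - 10*p^4 - 6*p^3 + p^2 + 6*p + 8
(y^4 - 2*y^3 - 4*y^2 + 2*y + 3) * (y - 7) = y^5 - 9*y^4 + 10*y^3 + 30*y^2 - 11*y - 21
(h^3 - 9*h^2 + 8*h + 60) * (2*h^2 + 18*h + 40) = 2*h^5 - 106*h^3 - 96*h^2 + 1400*h + 2400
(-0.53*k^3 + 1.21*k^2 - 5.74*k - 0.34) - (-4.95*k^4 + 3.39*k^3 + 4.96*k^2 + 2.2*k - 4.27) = 4.95*k^4 - 3.92*k^3 - 3.75*k^2 - 7.94*k + 3.93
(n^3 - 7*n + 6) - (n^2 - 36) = n^3 - n^2 - 7*n + 42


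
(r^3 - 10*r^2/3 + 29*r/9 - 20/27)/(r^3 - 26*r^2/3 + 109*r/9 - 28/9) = (r - 5/3)/(r - 7)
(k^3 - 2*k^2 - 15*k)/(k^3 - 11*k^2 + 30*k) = (k + 3)/(k - 6)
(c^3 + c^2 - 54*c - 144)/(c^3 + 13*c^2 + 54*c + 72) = (c - 8)/(c + 4)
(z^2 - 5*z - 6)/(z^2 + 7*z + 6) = (z - 6)/(z + 6)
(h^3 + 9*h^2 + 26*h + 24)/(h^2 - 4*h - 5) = (h^3 + 9*h^2 + 26*h + 24)/(h^2 - 4*h - 5)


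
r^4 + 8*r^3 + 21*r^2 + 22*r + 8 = (r + 1)^2*(r + 2)*(r + 4)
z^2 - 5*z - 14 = (z - 7)*(z + 2)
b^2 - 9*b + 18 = (b - 6)*(b - 3)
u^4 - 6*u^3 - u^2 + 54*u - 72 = (u - 4)*(u - 3)*(u - 2)*(u + 3)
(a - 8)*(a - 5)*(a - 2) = a^3 - 15*a^2 + 66*a - 80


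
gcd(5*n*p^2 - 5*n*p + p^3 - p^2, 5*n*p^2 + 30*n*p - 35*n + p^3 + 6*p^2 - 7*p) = 5*n*p - 5*n + p^2 - p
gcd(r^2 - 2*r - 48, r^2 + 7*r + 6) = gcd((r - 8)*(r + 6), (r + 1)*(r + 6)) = r + 6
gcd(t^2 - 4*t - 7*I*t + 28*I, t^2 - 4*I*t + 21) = t - 7*I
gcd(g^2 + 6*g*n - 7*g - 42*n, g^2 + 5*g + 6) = 1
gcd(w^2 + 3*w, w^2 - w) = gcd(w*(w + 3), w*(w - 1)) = w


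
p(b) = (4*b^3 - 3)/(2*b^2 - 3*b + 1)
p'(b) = 12*b^2/(2*b^2 - 3*b + 1) + (3 - 4*b)*(4*b^3 - 3)/(2*b^2 - 3*b + 1)^2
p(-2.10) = -2.48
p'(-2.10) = 1.53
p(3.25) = 10.85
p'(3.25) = 1.47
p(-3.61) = -5.05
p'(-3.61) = 1.80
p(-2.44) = -3.02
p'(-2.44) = 1.63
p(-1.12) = -1.25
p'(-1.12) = 0.82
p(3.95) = 11.96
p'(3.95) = 1.68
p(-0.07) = -2.46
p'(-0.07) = -6.57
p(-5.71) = -8.97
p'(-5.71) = 1.91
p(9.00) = 21.42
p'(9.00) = 1.95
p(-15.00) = -27.22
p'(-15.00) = 1.99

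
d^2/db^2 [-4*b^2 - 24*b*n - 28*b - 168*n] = -8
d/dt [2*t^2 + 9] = 4*t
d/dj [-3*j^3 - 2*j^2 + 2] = j*(-9*j - 4)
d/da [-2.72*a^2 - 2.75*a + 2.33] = -5.44*a - 2.75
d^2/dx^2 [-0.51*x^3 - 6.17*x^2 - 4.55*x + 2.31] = -3.06*x - 12.34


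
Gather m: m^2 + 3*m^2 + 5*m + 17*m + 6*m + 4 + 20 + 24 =4*m^2 + 28*m + 48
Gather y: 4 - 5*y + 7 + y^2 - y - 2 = y^2 - 6*y + 9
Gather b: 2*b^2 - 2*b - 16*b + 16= 2*b^2 - 18*b + 16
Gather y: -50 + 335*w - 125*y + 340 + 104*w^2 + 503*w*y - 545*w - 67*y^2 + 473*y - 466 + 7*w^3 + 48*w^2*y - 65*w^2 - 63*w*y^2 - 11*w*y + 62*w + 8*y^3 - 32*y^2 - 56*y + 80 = 7*w^3 + 39*w^2 - 148*w + 8*y^3 + y^2*(-63*w - 99) + y*(48*w^2 + 492*w + 292) - 96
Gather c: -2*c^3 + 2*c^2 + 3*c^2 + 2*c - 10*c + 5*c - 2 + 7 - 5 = -2*c^3 + 5*c^2 - 3*c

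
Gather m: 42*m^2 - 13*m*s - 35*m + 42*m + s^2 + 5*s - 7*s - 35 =42*m^2 + m*(7 - 13*s) + s^2 - 2*s - 35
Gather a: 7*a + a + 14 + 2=8*a + 16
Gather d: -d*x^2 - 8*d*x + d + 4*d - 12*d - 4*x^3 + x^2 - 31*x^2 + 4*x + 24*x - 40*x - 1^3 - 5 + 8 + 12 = d*(-x^2 - 8*x - 7) - 4*x^3 - 30*x^2 - 12*x + 14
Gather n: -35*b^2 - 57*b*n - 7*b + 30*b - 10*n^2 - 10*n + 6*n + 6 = -35*b^2 + 23*b - 10*n^2 + n*(-57*b - 4) + 6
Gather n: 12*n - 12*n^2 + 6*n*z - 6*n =-12*n^2 + n*(6*z + 6)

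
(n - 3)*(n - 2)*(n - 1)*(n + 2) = n^4 - 4*n^3 - n^2 + 16*n - 12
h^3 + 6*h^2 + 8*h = h*(h + 2)*(h + 4)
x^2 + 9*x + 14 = (x + 2)*(x + 7)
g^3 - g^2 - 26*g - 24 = (g - 6)*(g + 1)*(g + 4)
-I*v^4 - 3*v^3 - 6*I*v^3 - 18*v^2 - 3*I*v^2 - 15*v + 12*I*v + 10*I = (v + 5)*(v - 2*I)*(v - I)*(-I*v - I)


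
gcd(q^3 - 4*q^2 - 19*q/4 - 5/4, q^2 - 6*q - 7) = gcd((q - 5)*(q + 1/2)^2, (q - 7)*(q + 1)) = 1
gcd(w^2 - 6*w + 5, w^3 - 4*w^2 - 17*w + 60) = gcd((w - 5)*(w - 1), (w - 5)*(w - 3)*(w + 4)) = w - 5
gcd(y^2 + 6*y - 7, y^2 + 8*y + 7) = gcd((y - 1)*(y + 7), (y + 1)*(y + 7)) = y + 7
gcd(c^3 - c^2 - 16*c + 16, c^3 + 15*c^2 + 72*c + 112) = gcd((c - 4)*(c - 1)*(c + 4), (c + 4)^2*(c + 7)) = c + 4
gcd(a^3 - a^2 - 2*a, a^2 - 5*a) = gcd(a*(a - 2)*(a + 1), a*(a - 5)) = a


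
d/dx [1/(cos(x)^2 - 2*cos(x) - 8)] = 2*(cos(x) - 1)*sin(x)/(sin(x)^2 + 2*cos(x) + 7)^2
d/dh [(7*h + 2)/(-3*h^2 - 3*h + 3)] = (-7*h^2 - 7*h + (2*h + 1)*(7*h + 2) + 7)/(3*(h^2 + h - 1)^2)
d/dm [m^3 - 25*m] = 3*m^2 - 25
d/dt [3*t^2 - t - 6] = 6*t - 1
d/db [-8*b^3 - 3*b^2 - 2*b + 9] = -24*b^2 - 6*b - 2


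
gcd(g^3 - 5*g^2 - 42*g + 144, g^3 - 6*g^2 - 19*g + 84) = g - 3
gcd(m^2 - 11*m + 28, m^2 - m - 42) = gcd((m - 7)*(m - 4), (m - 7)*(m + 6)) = m - 7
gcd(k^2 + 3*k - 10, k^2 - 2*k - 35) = k + 5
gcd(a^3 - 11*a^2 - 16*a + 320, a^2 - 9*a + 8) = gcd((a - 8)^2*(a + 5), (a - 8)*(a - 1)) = a - 8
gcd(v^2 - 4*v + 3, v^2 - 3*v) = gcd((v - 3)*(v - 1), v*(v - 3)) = v - 3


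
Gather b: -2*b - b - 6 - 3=-3*b - 9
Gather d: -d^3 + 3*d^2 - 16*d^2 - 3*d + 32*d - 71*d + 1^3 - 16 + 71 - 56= -d^3 - 13*d^2 - 42*d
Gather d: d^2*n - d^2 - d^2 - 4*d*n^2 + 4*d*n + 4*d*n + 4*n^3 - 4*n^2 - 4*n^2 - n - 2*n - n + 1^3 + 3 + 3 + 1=d^2*(n - 2) + d*(-4*n^2 + 8*n) + 4*n^3 - 8*n^2 - 4*n + 8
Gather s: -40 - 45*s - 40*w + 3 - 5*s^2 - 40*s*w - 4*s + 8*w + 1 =-5*s^2 + s*(-40*w - 49) - 32*w - 36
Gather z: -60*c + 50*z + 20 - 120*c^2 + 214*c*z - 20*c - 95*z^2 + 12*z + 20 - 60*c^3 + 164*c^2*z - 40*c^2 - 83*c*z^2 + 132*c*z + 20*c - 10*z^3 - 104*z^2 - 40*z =-60*c^3 - 160*c^2 - 60*c - 10*z^3 + z^2*(-83*c - 199) + z*(164*c^2 + 346*c + 22) + 40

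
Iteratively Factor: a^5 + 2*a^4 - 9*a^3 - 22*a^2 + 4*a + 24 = (a - 3)*(a^4 + 5*a^3 + 6*a^2 - 4*a - 8) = (a - 3)*(a + 2)*(a^3 + 3*a^2 - 4) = (a - 3)*(a + 2)^2*(a^2 + a - 2) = (a - 3)*(a - 1)*(a + 2)^2*(a + 2)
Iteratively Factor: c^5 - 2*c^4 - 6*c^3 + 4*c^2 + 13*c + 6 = (c + 1)*(c^4 - 3*c^3 - 3*c^2 + 7*c + 6) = (c - 3)*(c + 1)*(c^3 - 3*c - 2) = (c - 3)*(c - 2)*(c + 1)*(c^2 + 2*c + 1) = (c - 3)*(c - 2)*(c + 1)^2*(c + 1)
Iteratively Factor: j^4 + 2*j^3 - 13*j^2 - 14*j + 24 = (j - 3)*(j^3 + 5*j^2 + 2*j - 8) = (j - 3)*(j - 1)*(j^2 + 6*j + 8) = (j - 3)*(j - 1)*(j + 2)*(j + 4)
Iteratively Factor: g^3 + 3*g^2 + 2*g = (g)*(g^2 + 3*g + 2) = g*(g + 2)*(g + 1)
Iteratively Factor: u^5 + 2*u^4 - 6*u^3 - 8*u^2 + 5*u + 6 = (u - 2)*(u^4 + 4*u^3 + 2*u^2 - 4*u - 3) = (u - 2)*(u + 1)*(u^3 + 3*u^2 - u - 3) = (u - 2)*(u + 1)^2*(u^2 + 2*u - 3) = (u - 2)*(u - 1)*(u + 1)^2*(u + 3)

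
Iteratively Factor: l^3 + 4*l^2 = (l)*(l^2 + 4*l) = l^2*(l + 4)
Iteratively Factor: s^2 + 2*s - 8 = (s + 4)*(s - 2)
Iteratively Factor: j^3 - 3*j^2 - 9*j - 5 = (j + 1)*(j^2 - 4*j - 5) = (j - 5)*(j + 1)*(j + 1)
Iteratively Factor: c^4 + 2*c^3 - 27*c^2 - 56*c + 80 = (c + 4)*(c^3 - 2*c^2 - 19*c + 20) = (c + 4)^2*(c^2 - 6*c + 5) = (c - 1)*(c + 4)^2*(c - 5)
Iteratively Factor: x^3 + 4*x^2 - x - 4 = (x + 1)*(x^2 + 3*x - 4) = (x + 1)*(x + 4)*(x - 1)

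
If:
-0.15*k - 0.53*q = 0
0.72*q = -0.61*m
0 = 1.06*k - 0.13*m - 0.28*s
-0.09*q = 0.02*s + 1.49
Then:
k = -31.61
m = -10.56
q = 8.95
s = -114.75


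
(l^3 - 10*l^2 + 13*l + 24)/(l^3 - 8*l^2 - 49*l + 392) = (l^2 - 2*l - 3)/(l^2 - 49)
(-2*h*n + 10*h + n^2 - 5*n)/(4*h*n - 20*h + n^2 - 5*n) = (-2*h + n)/(4*h + n)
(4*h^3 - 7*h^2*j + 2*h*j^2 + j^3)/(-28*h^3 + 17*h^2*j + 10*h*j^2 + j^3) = (-h + j)/(7*h + j)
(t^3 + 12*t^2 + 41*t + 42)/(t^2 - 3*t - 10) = (t^2 + 10*t + 21)/(t - 5)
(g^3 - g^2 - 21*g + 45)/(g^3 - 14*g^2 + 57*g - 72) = (g + 5)/(g - 8)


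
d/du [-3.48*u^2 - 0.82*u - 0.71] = -6.96*u - 0.82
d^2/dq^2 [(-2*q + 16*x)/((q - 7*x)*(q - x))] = 4*(-q^3 + 24*q^2*x - 171*q*x^2 + 400*x^3)/(q^6 - 24*q^5*x + 213*q^4*x^2 - 848*q^3*x^3 + 1491*q^2*x^4 - 1176*q*x^5 + 343*x^6)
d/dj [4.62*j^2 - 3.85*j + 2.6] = 9.24*j - 3.85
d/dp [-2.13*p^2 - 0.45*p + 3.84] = -4.26*p - 0.45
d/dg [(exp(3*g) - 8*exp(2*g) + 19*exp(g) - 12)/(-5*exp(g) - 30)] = 2*(-exp(3*g) - 5*exp(2*g) + 48*exp(g) - 63)*exp(g)/(5*(exp(2*g) + 12*exp(g) + 36))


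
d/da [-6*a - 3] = -6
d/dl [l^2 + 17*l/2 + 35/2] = 2*l + 17/2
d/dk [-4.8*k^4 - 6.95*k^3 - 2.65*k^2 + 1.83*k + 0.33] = -19.2*k^3 - 20.85*k^2 - 5.3*k + 1.83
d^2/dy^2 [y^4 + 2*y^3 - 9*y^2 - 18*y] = 12*y^2 + 12*y - 18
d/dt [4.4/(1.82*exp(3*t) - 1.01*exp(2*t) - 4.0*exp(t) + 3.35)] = (-24.024*exp(2*t) + 8.888*exp(t) + 17.6)*exp(t)/(1.82*exp(3*t) - 1.01*exp(2*t) - 4.0*exp(t) + 3.35)^2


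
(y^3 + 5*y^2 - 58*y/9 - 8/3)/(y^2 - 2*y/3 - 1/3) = (y^2 + 14*y/3 - 8)/(y - 1)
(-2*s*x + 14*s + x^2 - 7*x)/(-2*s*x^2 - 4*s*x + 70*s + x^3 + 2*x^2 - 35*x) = (x - 7)/(x^2 + 2*x - 35)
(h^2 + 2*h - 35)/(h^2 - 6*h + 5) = (h + 7)/(h - 1)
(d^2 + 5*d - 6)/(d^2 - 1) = (d + 6)/(d + 1)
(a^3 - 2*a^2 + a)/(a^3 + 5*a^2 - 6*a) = (a - 1)/(a + 6)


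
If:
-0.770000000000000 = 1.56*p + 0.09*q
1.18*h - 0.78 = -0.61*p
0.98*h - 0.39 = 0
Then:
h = 0.40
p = 0.51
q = -17.38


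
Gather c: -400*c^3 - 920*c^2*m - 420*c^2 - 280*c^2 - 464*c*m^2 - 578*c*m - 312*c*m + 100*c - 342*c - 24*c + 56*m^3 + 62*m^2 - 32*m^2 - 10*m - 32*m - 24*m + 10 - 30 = -400*c^3 + c^2*(-920*m - 700) + c*(-464*m^2 - 890*m - 266) + 56*m^3 + 30*m^2 - 66*m - 20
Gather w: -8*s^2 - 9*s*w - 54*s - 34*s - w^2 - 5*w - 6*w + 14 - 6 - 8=-8*s^2 - 88*s - w^2 + w*(-9*s - 11)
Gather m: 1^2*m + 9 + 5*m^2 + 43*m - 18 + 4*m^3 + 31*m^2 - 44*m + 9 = 4*m^3 + 36*m^2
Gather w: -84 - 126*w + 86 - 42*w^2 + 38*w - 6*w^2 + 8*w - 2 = -48*w^2 - 80*w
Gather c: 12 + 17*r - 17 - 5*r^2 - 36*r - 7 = -5*r^2 - 19*r - 12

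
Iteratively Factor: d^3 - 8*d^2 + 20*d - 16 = (d - 2)*(d^2 - 6*d + 8) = (d - 4)*(d - 2)*(d - 2)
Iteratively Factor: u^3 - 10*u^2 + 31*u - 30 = (u - 3)*(u^2 - 7*u + 10) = (u - 3)*(u - 2)*(u - 5)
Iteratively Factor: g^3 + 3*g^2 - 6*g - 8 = (g + 4)*(g^2 - g - 2) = (g - 2)*(g + 4)*(g + 1)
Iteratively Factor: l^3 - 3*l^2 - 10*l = (l - 5)*(l^2 + 2*l) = l*(l - 5)*(l + 2)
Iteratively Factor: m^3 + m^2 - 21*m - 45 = (m + 3)*(m^2 - 2*m - 15) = (m - 5)*(m + 3)*(m + 3)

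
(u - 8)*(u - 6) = u^2 - 14*u + 48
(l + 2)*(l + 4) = l^2 + 6*l + 8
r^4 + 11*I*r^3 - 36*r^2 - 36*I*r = r*(r + 2*I)*(r + 3*I)*(r + 6*I)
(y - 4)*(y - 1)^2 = y^3 - 6*y^2 + 9*y - 4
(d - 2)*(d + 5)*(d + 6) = d^3 + 9*d^2 + 8*d - 60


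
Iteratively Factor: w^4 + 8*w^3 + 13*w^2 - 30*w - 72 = (w + 4)*(w^3 + 4*w^2 - 3*w - 18) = (w + 3)*(w + 4)*(w^2 + w - 6) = (w - 2)*(w + 3)*(w + 4)*(w + 3)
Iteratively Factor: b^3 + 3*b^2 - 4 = (b + 2)*(b^2 + b - 2) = (b - 1)*(b + 2)*(b + 2)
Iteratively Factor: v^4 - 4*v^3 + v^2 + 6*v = (v - 2)*(v^3 - 2*v^2 - 3*v) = (v - 3)*(v - 2)*(v^2 + v) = v*(v - 3)*(v - 2)*(v + 1)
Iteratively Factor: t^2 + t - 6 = (t - 2)*(t + 3)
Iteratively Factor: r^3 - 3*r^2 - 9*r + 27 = (r - 3)*(r^2 - 9) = (r - 3)^2*(r + 3)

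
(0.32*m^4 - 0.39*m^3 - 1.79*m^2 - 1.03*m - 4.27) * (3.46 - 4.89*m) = -1.5648*m^5 + 3.0143*m^4 + 7.4037*m^3 - 1.1567*m^2 + 17.3165*m - 14.7742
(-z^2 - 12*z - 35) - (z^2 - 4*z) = -2*z^2 - 8*z - 35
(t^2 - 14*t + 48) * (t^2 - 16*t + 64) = t^4 - 30*t^3 + 336*t^2 - 1664*t + 3072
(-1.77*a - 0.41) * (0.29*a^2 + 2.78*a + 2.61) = -0.5133*a^3 - 5.0395*a^2 - 5.7595*a - 1.0701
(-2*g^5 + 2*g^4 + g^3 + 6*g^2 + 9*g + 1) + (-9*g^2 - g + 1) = -2*g^5 + 2*g^4 + g^3 - 3*g^2 + 8*g + 2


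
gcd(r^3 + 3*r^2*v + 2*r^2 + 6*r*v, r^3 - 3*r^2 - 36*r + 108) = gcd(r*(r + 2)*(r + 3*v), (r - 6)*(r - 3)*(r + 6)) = 1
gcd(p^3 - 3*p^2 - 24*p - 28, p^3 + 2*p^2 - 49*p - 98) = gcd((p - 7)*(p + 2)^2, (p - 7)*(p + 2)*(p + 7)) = p^2 - 5*p - 14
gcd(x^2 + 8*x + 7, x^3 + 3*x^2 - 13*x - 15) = x + 1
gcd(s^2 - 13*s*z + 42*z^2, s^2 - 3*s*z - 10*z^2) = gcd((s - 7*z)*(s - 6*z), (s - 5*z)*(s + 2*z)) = 1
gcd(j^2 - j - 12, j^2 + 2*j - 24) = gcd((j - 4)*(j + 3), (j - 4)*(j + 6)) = j - 4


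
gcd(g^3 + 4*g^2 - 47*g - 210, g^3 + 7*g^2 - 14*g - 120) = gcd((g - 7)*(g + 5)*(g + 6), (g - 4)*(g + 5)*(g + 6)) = g^2 + 11*g + 30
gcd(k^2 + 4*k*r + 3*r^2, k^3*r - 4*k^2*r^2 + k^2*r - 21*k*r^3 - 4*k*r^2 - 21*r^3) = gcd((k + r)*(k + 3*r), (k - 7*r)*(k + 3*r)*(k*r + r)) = k + 3*r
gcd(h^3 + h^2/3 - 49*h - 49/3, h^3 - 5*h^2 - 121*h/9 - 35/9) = h^2 - 20*h/3 - 7/3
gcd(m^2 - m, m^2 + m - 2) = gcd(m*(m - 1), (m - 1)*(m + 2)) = m - 1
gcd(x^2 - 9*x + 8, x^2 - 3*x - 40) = x - 8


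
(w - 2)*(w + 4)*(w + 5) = w^3 + 7*w^2 + 2*w - 40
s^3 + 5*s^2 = s^2*(s + 5)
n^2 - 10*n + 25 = (n - 5)^2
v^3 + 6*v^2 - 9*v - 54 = (v - 3)*(v + 3)*(v + 6)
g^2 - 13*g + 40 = (g - 8)*(g - 5)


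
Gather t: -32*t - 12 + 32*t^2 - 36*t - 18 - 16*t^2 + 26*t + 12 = 16*t^2 - 42*t - 18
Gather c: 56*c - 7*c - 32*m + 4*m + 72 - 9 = 49*c - 28*m + 63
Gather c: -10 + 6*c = 6*c - 10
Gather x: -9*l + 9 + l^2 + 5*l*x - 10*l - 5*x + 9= l^2 - 19*l + x*(5*l - 5) + 18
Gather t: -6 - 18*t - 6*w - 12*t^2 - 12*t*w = -12*t^2 + t*(-12*w - 18) - 6*w - 6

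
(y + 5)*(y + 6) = y^2 + 11*y + 30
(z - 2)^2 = z^2 - 4*z + 4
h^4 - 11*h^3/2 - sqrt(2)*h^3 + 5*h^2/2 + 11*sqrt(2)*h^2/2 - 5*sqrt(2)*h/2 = h*(h - 5)*(h - 1/2)*(h - sqrt(2))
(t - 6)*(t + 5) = t^2 - t - 30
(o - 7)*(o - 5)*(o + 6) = o^3 - 6*o^2 - 37*o + 210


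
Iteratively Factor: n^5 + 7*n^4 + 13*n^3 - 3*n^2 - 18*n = (n + 3)*(n^4 + 4*n^3 + n^2 - 6*n) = (n + 2)*(n + 3)*(n^3 + 2*n^2 - 3*n) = (n + 2)*(n + 3)^2*(n^2 - n) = (n - 1)*(n + 2)*(n + 3)^2*(n)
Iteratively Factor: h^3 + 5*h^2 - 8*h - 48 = (h + 4)*(h^2 + h - 12) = (h - 3)*(h + 4)*(h + 4)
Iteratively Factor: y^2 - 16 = (y - 4)*(y + 4)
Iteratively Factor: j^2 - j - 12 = (j - 4)*(j + 3)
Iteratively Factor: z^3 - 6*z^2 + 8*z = (z)*(z^2 - 6*z + 8) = z*(z - 2)*(z - 4)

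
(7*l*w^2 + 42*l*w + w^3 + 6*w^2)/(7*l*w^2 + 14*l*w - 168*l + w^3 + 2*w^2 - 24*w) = w/(w - 4)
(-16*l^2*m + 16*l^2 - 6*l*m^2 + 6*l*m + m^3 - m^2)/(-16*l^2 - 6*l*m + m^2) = m - 1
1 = 1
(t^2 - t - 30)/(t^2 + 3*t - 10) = (t - 6)/(t - 2)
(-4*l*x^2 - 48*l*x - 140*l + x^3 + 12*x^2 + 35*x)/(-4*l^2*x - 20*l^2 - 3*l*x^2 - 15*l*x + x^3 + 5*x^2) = (x + 7)/(l + x)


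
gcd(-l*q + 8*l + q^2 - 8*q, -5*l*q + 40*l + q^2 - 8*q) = q - 8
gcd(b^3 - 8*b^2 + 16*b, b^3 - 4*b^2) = b^2 - 4*b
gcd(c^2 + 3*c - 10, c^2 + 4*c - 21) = 1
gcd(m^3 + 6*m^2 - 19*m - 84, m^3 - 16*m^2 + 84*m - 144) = m - 4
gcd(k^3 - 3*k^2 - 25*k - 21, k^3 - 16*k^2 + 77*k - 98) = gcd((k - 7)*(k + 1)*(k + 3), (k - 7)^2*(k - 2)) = k - 7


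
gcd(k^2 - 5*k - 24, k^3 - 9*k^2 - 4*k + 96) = k^2 - 5*k - 24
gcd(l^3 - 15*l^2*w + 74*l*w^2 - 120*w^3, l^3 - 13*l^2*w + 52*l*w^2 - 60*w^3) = l^2 - 11*l*w + 30*w^2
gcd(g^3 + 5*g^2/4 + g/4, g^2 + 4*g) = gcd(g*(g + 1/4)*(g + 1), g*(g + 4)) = g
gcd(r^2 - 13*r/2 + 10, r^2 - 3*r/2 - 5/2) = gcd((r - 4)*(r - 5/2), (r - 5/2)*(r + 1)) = r - 5/2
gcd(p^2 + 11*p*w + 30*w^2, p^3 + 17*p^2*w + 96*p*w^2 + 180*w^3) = p^2 + 11*p*w + 30*w^2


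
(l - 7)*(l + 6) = l^2 - l - 42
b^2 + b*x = b*(b + x)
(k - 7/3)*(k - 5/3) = k^2 - 4*k + 35/9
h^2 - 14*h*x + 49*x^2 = (h - 7*x)^2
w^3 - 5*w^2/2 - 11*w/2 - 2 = (w - 4)*(w + 1/2)*(w + 1)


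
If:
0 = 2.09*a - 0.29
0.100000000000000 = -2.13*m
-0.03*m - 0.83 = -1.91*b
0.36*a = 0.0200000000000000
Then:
No Solution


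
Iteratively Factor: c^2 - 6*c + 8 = (c - 2)*(c - 4)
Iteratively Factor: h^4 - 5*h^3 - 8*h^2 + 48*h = (h - 4)*(h^3 - h^2 - 12*h) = (h - 4)^2*(h^2 + 3*h) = h*(h - 4)^2*(h + 3)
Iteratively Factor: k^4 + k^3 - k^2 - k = (k - 1)*(k^3 + 2*k^2 + k) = k*(k - 1)*(k^2 + 2*k + 1) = k*(k - 1)*(k + 1)*(k + 1)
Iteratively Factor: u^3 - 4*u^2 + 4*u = (u - 2)*(u^2 - 2*u) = (u - 2)^2*(u)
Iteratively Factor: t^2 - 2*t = (t)*(t - 2)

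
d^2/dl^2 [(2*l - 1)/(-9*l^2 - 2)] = 18*(36*l^2*(1 - 2*l) + (6*l - 1)*(9*l^2 + 2))/(9*l^2 + 2)^3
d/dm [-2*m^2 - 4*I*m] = -4*m - 4*I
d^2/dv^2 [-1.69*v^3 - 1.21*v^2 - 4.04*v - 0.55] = -10.14*v - 2.42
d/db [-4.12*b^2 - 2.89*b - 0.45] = -8.24*b - 2.89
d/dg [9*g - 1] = 9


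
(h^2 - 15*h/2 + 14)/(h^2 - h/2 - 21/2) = (h - 4)/(h + 3)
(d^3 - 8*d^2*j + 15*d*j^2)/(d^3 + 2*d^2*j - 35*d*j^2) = (d - 3*j)/(d + 7*j)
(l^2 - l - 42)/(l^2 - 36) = (l - 7)/(l - 6)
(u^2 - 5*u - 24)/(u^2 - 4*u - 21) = (u - 8)/(u - 7)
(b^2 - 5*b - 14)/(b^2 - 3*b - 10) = (b - 7)/(b - 5)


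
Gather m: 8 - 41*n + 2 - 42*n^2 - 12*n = -42*n^2 - 53*n + 10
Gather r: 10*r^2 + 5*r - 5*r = 10*r^2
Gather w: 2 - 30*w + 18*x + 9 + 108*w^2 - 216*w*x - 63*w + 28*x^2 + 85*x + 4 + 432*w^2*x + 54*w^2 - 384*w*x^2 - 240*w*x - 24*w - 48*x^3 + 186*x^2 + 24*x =w^2*(432*x + 162) + w*(-384*x^2 - 456*x - 117) - 48*x^3 + 214*x^2 + 127*x + 15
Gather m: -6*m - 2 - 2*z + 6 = -6*m - 2*z + 4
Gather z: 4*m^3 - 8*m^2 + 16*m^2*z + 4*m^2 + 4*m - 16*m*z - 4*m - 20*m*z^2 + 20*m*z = 4*m^3 - 4*m^2 - 20*m*z^2 + z*(16*m^2 + 4*m)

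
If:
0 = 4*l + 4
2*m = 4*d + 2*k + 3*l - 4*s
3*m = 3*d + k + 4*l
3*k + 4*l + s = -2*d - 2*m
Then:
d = 8*s - 23/6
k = 6 - 9*s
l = -1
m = 5*s - 19/6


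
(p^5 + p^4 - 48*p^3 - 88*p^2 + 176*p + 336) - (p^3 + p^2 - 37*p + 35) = p^5 + p^4 - 49*p^3 - 89*p^2 + 213*p + 301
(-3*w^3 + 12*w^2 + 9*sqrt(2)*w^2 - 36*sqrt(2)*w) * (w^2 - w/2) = -3*w^5 + 9*sqrt(2)*w^4 + 27*w^4/2 - 81*sqrt(2)*w^3/2 - 6*w^3 + 18*sqrt(2)*w^2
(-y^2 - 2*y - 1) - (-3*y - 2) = -y^2 + y + 1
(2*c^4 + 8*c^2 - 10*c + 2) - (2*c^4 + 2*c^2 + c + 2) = 6*c^2 - 11*c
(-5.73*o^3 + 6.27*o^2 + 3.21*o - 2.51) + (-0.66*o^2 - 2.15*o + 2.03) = -5.73*o^3 + 5.61*o^2 + 1.06*o - 0.48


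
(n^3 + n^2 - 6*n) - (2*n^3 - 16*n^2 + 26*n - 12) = -n^3 + 17*n^2 - 32*n + 12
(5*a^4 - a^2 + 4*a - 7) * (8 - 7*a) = -35*a^5 + 40*a^4 + 7*a^3 - 36*a^2 + 81*a - 56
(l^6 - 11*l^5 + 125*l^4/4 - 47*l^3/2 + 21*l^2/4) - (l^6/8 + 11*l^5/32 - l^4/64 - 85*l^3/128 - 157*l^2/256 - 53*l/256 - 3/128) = 7*l^6/8 - 363*l^5/32 + 2001*l^4/64 - 2923*l^3/128 + 1501*l^2/256 + 53*l/256 + 3/128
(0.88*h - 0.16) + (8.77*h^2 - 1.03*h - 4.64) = 8.77*h^2 - 0.15*h - 4.8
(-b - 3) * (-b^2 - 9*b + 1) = b^3 + 12*b^2 + 26*b - 3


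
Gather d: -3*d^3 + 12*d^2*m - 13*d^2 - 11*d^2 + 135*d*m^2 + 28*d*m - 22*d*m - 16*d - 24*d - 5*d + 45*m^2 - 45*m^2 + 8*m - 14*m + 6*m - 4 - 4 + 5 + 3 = -3*d^3 + d^2*(12*m - 24) + d*(135*m^2 + 6*m - 45)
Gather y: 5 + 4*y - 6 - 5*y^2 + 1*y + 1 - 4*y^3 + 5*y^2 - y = -4*y^3 + 4*y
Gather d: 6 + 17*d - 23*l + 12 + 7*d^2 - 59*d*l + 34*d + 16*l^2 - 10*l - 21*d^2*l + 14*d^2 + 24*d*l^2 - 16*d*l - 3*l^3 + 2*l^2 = d^2*(21 - 21*l) + d*(24*l^2 - 75*l + 51) - 3*l^3 + 18*l^2 - 33*l + 18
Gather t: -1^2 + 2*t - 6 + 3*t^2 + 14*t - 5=3*t^2 + 16*t - 12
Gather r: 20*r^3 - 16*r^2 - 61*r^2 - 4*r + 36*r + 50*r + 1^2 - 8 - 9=20*r^3 - 77*r^2 + 82*r - 16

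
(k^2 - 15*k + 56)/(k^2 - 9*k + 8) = (k - 7)/(k - 1)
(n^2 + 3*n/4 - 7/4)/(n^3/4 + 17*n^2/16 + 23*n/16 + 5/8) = 4*(4*n^2 + 3*n - 7)/(4*n^3 + 17*n^2 + 23*n + 10)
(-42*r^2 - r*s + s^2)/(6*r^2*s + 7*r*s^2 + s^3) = (-7*r + s)/(s*(r + s))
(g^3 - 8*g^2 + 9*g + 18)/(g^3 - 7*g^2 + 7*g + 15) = (g - 6)/(g - 5)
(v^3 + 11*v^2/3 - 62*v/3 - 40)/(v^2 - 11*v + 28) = (v^2 + 23*v/3 + 10)/(v - 7)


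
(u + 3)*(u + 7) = u^2 + 10*u + 21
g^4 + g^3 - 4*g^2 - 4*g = g*(g - 2)*(g + 1)*(g + 2)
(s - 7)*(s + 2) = s^2 - 5*s - 14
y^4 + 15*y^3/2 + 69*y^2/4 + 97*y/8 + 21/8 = (y + 1/2)^2*(y + 3)*(y + 7/2)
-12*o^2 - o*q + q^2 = (-4*o + q)*(3*o + q)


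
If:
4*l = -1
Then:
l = -1/4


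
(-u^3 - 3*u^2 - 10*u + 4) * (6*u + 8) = -6*u^4 - 26*u^3 - 84*u^2 - 56*u + 32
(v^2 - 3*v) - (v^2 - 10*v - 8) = 7*v + 8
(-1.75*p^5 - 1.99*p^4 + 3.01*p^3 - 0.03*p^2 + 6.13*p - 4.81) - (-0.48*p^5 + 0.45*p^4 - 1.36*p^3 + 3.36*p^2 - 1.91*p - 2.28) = -1.27*p^5 - 2.44*p^4 + 4.37*p^3 - 3.39*p^2 + 8.04*p - 2.53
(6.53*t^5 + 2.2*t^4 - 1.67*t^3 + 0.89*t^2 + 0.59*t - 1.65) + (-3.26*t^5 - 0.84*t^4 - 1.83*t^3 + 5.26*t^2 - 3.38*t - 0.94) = 3.27*t^5 + 1.36*t^4 - 3.5*t^3 + 6.15*t^2 - 2.79*t - 2.59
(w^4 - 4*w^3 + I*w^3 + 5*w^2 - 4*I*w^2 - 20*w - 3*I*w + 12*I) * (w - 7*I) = w^5 - 4*w^4 - 6*I*w^4 + 12*w^3 + 24*I*w^3 - 48*w^2 - 38*I*w^2 - 21*w + 152*I*w + 84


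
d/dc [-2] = 0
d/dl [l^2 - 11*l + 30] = 2*l - 11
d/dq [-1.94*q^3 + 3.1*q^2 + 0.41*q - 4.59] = -5.82*q^2 + 6.2*q + 0.41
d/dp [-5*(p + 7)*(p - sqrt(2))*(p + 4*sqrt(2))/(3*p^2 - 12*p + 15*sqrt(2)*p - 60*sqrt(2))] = 5*(-p^4 - 10*sqrt(2)*p^3 + 8*p^3 - 10*p^2 + 58*sqrt(2)*p^2 + 128*p + 280*sqrt(2)*p - 440*sqrt(2) + 1064)/(3*(p^4 - 8*p^3 + 10*sqrt(2)*p^3 - 80*sqrt(2)*p^2 + 66*p^2 - 400*p + 160*sqrt(2)*p + 800))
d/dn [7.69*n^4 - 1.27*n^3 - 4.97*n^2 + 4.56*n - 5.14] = 30.76*n^3 - 3.81*n^2 - 9.94*n + 4.56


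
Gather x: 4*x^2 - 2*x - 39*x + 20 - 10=4*x^2 - 41*x + 10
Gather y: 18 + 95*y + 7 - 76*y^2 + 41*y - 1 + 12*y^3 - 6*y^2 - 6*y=12*y^3 - 82*y^2 + 130*y + 24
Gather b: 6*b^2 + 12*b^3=12*b^3 + 6*b^2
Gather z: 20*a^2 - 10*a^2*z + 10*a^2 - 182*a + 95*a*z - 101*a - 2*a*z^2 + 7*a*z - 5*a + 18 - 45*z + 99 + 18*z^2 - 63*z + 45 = 30*a^2 - 288*a + z^2*(18 - 2*a) + z*(-10*a^2 + 102*a - 108) + 162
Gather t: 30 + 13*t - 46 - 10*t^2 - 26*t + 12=-10*t^2 - 13*t - 4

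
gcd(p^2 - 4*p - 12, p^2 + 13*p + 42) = 1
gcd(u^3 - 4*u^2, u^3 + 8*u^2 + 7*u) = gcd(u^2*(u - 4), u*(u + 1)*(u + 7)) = u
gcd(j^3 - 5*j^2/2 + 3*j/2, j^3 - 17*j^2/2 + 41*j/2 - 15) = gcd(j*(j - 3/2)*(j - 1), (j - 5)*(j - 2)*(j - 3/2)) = j - 3/2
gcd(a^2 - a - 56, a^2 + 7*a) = a + 7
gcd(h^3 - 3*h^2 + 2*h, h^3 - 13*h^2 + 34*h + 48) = 1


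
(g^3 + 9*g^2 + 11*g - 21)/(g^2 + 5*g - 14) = (g^2 + 2*g - 3)/(g - 2)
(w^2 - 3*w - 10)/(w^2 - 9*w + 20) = (w + 2)/(w - 4)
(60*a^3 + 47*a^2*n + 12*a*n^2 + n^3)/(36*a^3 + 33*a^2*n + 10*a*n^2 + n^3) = (5*a + n)/(3*a + n)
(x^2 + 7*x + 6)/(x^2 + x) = (x + 6)/x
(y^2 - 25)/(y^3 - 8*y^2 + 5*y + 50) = (y + 5)/(y^2 - 3*y - 10)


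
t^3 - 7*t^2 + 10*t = t*(t - 5)*(t - 2)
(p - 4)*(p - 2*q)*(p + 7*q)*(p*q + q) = p^4*q + 5*p^3*q^2 - 3*p^3*q - 14*p^2*q^3 - 15*p^2*q^2 - 4*p^2*q + 42*p*q^3 - 20*p*q^2 + 56*q^3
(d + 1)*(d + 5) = d^2 + 6*d + 5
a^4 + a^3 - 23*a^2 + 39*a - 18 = (a - 3)*(a - 1)^2*(a + 6)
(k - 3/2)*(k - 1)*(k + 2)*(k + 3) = k^4 + 5*k^3/2 - 5*k^2 - 15*k/2 + 9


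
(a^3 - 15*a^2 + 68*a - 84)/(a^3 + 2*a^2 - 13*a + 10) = (a^2 - 13*a + 42)/(a^2 + 4*a - 5)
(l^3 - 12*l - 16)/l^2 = l - 12/l - 16/l^2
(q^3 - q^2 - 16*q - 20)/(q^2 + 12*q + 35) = (q^3 - q^2 - 16*q - 20)/(q^2 + 12*q + 35)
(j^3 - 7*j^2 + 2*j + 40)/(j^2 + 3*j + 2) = (j^2 - 9*j + 20)/(j + 1)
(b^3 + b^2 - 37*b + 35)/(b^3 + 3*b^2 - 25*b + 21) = (b - 5)/(b - 3)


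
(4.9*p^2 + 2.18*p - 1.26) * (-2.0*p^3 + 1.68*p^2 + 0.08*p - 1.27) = -9.8*p^5 + 3.872*p^4 + 6.5744*p^3 - 8.1654*p^2 - 2.8694*p + 1.6002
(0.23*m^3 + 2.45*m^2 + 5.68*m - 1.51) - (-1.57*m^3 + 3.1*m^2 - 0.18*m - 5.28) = 1.8*m^3 - 0.65*m^2 + 5.86*m + 3.77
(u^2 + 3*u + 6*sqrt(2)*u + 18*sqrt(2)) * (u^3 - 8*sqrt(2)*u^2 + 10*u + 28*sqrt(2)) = u^5 - 2*sqrt(2)*u^4 + 3*u^4 - 86*u^3 - 6*sqrt(2)*u^3 - 258*u^2 + 88*sqrt(2)*u^2 + 336*u + 264*sqrt(2)*u + 1008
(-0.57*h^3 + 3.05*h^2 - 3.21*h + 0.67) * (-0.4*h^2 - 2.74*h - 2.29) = 0.228*h^5 + 0.3418*h^4 - 5.7677*h^3 + 1.5429*h^2 + 5.5151*h - 1.5343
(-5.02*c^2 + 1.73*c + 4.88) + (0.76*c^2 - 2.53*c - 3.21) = -4.26*c^2 - 0.8*c + 1.67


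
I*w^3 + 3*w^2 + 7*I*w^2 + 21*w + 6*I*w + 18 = (w + 6)*(w - 3*I)*(I*w + I)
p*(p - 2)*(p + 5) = p^3 + 3*p^2 - 10*p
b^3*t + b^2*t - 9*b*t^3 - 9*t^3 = (b - 3*t)*(b + 3*t)*(b*t + t)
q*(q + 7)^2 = q^3 + 14*q^2 + 49*q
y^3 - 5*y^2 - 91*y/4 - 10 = (y - 8)*(y + 1/2)*(y + 5/2)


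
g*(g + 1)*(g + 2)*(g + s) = g^4 + g^3*s + 3*g^3 + 3*g^2*s + 2*g^2 + 2*g*s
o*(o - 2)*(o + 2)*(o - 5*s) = o^4 - 5*o^3*s - 4*o^2 + 20*o*s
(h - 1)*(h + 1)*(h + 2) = h^3 + 2*h^2 - h - 2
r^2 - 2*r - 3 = (r - 3)*(r + 1)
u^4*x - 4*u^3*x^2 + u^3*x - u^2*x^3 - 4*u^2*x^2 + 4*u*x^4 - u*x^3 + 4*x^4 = (u - 4*x)*(u - x)*(u + x)*(u*x + x)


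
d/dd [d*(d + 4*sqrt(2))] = 2*d + 4*sqrt(2)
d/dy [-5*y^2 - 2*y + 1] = -10*y - 2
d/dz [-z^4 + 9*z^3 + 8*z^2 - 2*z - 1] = -4*z^3 + 27*z^2 + 16*z - 2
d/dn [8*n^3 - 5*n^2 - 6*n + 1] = 24*n^2 - 10*n - 6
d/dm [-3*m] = -3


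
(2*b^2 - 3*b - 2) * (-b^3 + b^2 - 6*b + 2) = -2*b^5 + 5*b^4 - 13*b^3 + 20*b^2 + 6*b - 4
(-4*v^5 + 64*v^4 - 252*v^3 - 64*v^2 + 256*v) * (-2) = 8*v^5 - 128*v^4 + 504*v^3 + 128*v^2 - 512*v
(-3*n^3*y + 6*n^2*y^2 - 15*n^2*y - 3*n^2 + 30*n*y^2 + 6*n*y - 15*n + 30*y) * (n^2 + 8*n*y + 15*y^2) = -3*n^5*y - 18*n^4*y^2 - 15*n^4*y - 3*n^4 + 3*n^3*y^3 - 90*n^3*y^2 - 18*n^3*y - 15*n^3 + 90*n^2*y^4 + 15*n^2*y^3 + 3*n^2*y^2 - 90*n^2*y + 450*n*y^4 + 90*n*y^3 + 15*n*y^2 + 450*y^3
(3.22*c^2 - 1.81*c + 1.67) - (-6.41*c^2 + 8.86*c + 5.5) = 9.63*c^2 - 10.67*c - 3.83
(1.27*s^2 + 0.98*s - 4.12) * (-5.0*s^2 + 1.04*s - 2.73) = -6.35*s^4 - 3.5792*s^3 + 18.1521*s^2 - 6.9602*s + 11.2476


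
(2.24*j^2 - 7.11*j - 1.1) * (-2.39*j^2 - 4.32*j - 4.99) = -5.3536*j^4 + 7.3161*j^3 + 22.1666*j^2 + 40.2309*j + 5.489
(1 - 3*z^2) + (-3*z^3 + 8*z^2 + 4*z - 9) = -3*z^3 + 5*z^2 + 4*z - 8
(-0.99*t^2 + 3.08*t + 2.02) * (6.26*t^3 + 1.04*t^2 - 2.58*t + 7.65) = -6.1974*t^5 + 18.2512*t^4 + 18.4026*t^3 - 13.4191*t^2 + 18.3504*t + 15.453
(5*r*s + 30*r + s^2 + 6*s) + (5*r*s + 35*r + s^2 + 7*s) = 10*r*s + 65*r + 2*s^2 + 13*s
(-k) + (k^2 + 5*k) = k^2 + 4*k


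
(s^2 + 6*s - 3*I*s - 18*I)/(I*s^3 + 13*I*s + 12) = I*(-s - 6)/(s^2 + 3*I*s + 4)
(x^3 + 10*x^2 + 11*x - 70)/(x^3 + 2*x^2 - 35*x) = (x^2 + 3*x - 10)/(x*(x - 5))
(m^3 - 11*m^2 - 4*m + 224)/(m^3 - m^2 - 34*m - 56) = (m - 8)/(m + 2)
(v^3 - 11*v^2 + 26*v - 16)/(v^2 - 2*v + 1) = (v^2 - 10*v + 16)/(v - 1)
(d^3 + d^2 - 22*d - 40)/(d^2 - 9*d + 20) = (d^2 + 6*d + 8)/(d - 4)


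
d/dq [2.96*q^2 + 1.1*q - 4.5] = 5.92*q + 1.1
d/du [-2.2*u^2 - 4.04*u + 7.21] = -4.4*u - 4.04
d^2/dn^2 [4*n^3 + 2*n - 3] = 24*n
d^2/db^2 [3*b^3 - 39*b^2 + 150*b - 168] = 18*b - 78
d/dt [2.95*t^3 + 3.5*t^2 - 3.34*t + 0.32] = 8.85*t^2 + 7.0*t - 3.34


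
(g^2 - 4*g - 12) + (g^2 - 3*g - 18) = 2*g^2 - 7*g - 30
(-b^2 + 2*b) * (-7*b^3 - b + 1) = 7*b^5 - 14*b^4 + b^3 - 3*b^2 + 2*b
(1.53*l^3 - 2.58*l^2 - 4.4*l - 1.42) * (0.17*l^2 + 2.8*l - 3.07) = 0.2601*l^5 + 3.8454*l^4 - 12.6691*l^3 - 4.6408*l^2 + 9.532*l + 4.3594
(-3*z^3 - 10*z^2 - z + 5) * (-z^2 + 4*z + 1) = 3*z^5 - 2*z^4 - 42*z^3 - 19*z^2 + 19*z + 5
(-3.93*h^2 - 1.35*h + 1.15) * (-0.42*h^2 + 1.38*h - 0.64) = 1.6506*h^4 - 4.8564*h^3 + 0.1692*h^2 + 2.451*h - 0.736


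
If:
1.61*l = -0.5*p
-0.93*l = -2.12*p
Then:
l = 0.00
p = 0.00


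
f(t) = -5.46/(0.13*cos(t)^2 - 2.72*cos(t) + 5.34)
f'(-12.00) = 0.74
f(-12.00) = -1.74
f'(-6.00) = 0.46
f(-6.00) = -1.92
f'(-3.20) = 0.01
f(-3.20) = -0.67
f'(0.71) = 0.80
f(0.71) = -1.63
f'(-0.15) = -0.26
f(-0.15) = -1.97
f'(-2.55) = -0.15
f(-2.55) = -0.71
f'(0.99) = 0.78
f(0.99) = -1.40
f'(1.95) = 0.35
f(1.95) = -0.86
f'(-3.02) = -0.03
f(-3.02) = -0.67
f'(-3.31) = 0.04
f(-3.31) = -0.67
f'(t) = -5.46*(0.26*sin(t)*cos(t) - 2.72*sin(t))/(0.13*cos(t)^2 - 2.72*cos(t) + 5.34)^2 = (14.8512 - 1.4196*cos(t))*sin(t)/(0.13*cos(t)^2 - 2.72*cos(t) + 5.34)^2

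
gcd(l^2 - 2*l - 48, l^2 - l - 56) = l - 8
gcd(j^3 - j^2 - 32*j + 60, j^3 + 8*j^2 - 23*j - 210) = j^2 + j - 30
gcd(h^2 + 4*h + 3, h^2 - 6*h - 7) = h + 1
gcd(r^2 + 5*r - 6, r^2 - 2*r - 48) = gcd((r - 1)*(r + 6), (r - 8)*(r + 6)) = r + 6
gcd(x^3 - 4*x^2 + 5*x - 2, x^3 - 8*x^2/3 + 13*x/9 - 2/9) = x - 2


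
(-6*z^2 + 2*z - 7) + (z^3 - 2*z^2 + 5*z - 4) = z^3 - 8*z^2 + 7*z - 11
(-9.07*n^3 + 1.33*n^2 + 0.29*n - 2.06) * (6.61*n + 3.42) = -59.9527*n^4 - 22.2281*n^3 + 6.4655*n^2 - 12.6248*n - 7.0452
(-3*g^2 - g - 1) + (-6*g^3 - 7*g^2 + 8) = -6*g^3 - 10*g^2 - g + 7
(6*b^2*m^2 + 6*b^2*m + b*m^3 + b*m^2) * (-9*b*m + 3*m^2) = -54*b^3*m^3 - 54*b^3*m^2 + 9*b^2*m^4 + 9*b^2*m^3 + 3*b*m^5 + 3*b*m^4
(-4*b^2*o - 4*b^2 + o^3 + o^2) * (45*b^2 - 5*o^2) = -180*b^4*o - 180*b^4 + 65*b^2*o^3 + 65*b^2*o^2 - 5*o^5 - 5*o^4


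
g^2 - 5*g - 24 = (g - 8)*(g + 3)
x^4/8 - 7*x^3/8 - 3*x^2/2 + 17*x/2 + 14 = (x/4 + 1/2)*(x/2 + 1)*(x - 7)*(x - 4)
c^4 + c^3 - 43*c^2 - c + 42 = (c - 6)*(c - 1)*(c + 1)*(c + 7)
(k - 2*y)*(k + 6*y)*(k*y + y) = k^3*y + 4*k^2*y^2 + k^2*y - 12*k*y^3 + 4*k*y^2 - 12*y^3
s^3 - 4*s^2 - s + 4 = (s - 4)*(s - 1)*(s + 1)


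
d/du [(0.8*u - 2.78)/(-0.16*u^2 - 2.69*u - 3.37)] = (0.128*u^2 - 0.8896*u - 10.1742)/(0.0256*u^4 + 0.8608*u^3 + 8.3145*u^2 + 18.1306*u + 11.3569)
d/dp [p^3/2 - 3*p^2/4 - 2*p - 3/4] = 3*p^2/2 - 3*p/2 - 2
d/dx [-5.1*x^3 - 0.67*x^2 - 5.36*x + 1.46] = -15.3*x^2 - 1.34*x - 5.36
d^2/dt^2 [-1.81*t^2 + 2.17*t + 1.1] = -3.62000000000000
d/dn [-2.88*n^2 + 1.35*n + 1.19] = 1.35 - 5.76*n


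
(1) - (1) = 0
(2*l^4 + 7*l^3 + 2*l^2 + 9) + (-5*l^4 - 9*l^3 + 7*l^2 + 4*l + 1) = -3*l^4 - 2*l^3 + 9*l^2 + 4*l + 10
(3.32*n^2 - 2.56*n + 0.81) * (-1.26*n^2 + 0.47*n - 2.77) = -4.1832*n^4 + 4.786*n^3 - 11.4202*n^2 + 7.4719*n - 2.2437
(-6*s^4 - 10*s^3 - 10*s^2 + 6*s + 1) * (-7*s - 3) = 42*s^5 + 88*s^4 + 100*s^3 - 12*s^2 - 25*s - 3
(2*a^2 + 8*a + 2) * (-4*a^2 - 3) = -8*a^4 - 32*a^3 - 14*a^2 - 24*a - 6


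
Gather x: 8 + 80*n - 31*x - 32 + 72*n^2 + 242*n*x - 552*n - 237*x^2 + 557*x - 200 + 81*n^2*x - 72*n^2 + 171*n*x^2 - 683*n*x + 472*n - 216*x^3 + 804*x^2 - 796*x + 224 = -216*x^3 + x^2*(171*n + 567) + x*(81*n^2 - 441*n - 270)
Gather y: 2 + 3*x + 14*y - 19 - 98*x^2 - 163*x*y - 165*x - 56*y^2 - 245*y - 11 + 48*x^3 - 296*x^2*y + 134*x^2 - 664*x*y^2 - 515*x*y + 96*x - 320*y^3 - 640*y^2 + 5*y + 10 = 48*x^3 + 36*x^2 - 66*x - 320*y^3 + y^2*(-664*x - 696) + y*(-296*x^2 - 678*x - 226) - 18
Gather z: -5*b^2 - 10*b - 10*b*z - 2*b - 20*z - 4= -5*b^2 - 12*b + z*(-10*b - 20) - 4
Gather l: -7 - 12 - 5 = -24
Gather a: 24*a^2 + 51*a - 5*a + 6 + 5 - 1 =24*a^2 + 46*a + 10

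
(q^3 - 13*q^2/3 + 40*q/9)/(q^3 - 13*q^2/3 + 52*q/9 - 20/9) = q*(3*q - 8)/(3*q^2 - 8*q + 4)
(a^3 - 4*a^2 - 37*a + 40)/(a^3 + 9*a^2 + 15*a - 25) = (a - 8)/(a + 5)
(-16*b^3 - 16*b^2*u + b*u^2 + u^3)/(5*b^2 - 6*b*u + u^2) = (-16*b^3 - 16*b^2*u + b*u^2 + u^3)/(5*b^2 - 6*b*u + u^2)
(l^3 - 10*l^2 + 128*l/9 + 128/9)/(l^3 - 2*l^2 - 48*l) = (l^2 - 2*l - 16/9)/(l*(l + 6))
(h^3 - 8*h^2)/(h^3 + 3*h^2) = (h - 8)/(h + 3)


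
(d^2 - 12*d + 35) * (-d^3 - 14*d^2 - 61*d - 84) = -d^5 - 2*d^4 + 72*d^3 + 158*d^2 - 1127*d - 2940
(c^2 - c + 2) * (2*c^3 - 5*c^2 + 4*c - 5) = 2*c^5 - 7*c^4 + 13*c^3 - 19*c^2 + 13*c - 10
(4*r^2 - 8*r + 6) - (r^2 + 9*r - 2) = 3*r^2 - 17*r + 8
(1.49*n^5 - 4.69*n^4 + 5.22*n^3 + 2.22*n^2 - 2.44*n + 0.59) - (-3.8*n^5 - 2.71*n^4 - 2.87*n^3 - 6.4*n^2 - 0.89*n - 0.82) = 5.29*n^5 - 1.98*n^4 + 8.09*n^3 + 8.62*n^2 - 1.55*n + 1.41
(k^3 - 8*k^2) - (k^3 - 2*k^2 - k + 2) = -6*k^2 + k - 2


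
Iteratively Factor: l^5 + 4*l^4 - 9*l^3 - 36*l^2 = (l)*(l^4 + 4*l^3 - 9*l^2 - 36*l) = l*(l + 3)*(l^3 + l^2 - 12*l) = l*(l + 3)*(l + 4)*(l^2 - 3*l) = l*(l - 3)*(l + 3)*(l + 4)*(l)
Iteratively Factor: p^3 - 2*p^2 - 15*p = (p - 5)*(p^2 + 3*p) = p*(p - 5)*(p + 3)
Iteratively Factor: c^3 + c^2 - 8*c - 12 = (c + 2)*(c^2 - c - 6) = (c + 2)^2*(c - 3)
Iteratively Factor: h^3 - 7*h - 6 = (h - 3)*(h^2 + 3*h + 2) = (h - 3)*(h + 1)*(h + 2)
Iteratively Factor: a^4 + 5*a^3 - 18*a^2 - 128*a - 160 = (a - 5)*(a^3 + 10*a^2 + 32*a + 32) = (a - 5)*(a + 4)*(a^2 + 6*a + 8) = (a - 5)*(a + 2)*(a + 4)*(a + 4)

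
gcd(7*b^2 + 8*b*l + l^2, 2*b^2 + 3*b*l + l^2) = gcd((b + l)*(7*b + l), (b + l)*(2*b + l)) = b + l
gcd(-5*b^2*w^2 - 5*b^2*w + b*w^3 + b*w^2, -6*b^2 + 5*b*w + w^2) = 1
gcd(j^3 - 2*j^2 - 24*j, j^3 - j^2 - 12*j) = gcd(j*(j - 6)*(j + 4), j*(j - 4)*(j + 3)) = j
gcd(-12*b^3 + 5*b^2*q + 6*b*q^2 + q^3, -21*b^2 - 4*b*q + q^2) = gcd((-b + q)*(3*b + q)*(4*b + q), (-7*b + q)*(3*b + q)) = 3*b + q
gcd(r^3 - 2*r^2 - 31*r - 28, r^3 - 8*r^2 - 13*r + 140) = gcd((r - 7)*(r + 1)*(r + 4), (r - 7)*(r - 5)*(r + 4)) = r^2 - 3*r - 28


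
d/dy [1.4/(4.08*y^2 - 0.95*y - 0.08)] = (1.33 - 11.424*y)/(-4.08*y^2 + 0.95*y + 0.08)^2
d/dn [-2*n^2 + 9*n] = 9 - 4*n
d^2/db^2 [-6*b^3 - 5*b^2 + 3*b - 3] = -36*b - 10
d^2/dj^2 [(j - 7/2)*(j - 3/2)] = 2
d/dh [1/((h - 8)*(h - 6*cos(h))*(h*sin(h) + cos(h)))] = (-h*(h - 8)*(h - 6*cos(h))*cos(h) + (8 - h)*(h*sin(h) + cos(h))*(6*sin(h) + 1) - (h - 6*cos(h))*(h*sin(h) + cos(h)))/((h - 8)^2*(h - 6*cos(h))^2*(h*sin(h) + cos(h))^2)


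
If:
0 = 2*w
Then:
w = 0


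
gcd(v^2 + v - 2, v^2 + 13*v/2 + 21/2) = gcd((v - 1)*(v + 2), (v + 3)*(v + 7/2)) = 1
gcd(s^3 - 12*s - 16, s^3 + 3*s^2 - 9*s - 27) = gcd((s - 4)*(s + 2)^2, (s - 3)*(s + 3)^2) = 1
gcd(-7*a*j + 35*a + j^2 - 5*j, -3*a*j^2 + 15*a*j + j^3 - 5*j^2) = j - 5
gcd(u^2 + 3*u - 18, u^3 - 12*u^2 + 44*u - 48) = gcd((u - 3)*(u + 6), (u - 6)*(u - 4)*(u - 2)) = 1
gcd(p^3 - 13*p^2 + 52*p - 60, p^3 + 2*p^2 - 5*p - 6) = p - 2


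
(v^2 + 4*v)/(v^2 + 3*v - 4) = v/(v - 1)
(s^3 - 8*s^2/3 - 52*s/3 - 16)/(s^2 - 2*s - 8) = (s^2 - 14*s/3 - 8)/(s - 4)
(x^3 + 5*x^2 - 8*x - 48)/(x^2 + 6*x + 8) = (x^2 + x - 12)/(x + 2)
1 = 1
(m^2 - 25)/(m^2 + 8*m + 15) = (m - 5)/(m + 3)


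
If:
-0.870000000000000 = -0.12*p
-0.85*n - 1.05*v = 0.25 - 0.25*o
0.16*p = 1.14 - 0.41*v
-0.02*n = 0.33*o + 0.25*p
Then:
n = -1.82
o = -5.38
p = 7.25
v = -0.05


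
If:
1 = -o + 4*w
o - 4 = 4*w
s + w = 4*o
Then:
No Solution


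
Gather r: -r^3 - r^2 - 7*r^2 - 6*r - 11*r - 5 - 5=-r^3 - 8*r^2 - 17*r - 10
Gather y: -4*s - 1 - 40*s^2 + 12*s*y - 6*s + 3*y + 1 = -40*s^2 - 10*s + y*(12*s + 3)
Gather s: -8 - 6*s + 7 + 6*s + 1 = 0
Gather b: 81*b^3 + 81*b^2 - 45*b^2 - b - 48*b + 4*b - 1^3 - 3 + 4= 81*b^3 + 36*b^2 - 45*b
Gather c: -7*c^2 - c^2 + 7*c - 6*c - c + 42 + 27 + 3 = 72 - 8*c^2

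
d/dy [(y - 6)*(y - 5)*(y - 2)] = 3*y^2 - 26*y + 52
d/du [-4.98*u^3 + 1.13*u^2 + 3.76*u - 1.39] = -14.94*u^2 + 2.26*u + 3.76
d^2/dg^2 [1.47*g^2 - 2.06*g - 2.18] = 2.94000000000000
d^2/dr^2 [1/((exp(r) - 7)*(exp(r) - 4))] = (4*exp(3*r) - 33*exp(2*r) + 9*exp(r) + 308)*exp(r)/(exp(6*r) - 33*exp(5*r) + 447*exp(4*r) - 3179*exp(3*r) + 12516*exp(2*r) - 25872*exp(r) + 21952)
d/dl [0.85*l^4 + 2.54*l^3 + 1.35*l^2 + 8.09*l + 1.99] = 3.4*l^3 + 7.62*l^2 + 2.7*l + 8.09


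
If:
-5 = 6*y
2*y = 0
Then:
No Solution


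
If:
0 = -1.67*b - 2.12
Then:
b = -1.27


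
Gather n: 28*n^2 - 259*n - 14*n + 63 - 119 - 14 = 28*n^2 - 273*n - 70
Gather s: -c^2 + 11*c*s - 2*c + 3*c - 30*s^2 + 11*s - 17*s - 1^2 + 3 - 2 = -c^2 + c - 30*s^2 + s*(11*c - 6)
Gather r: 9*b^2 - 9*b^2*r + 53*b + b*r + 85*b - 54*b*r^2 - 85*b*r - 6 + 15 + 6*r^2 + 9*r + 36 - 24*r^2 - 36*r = 9*b^2 + 138*b + r^2*(-54*b - 18) + r*(-9*b^2 - 84*b - 27) + 45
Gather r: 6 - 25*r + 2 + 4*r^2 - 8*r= 4*r^2 - 33*r + 8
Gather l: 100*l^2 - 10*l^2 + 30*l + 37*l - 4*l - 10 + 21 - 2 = 90*l^2 + 63*l + 9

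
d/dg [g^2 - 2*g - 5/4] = 2*g - 2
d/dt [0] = 0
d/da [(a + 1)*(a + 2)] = 2*a + 3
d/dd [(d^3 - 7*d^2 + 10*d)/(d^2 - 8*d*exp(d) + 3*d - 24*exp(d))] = (d*(d^2 - 7*d + 10)*(8*d*exp(d) - 2*d + 32*exp(d) - 3) + (3*d^2 - 14*d + 10)*(d^2 - 8*d*exp(d) + 3*d - 24*exp(d)))/(d^2 - 8*d*exp(d) + 3*d - 24*exp(d))^2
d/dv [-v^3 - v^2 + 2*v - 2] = -3*v^2 - 2*v + 2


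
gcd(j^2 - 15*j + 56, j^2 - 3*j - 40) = j - 8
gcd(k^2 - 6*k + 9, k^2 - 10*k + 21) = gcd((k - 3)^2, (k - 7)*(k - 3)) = k - 3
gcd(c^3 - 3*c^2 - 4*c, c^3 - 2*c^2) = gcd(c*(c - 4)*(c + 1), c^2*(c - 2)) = c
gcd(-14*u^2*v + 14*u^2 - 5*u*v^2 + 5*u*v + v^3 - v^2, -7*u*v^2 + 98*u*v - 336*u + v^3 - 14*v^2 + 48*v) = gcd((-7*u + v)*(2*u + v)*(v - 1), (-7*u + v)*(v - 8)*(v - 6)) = 7*u - v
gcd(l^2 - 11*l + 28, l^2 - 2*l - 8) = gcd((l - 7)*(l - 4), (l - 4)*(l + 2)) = l - 4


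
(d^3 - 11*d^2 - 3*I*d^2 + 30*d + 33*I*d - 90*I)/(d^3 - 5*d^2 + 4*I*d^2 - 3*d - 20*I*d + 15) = (d^2 - 3*d*(2 + I) + 18*I)/(d^2 + 4*I*d - 3)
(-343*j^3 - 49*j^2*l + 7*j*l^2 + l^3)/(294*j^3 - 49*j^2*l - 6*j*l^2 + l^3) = (-7*j - l)/(6*j - l)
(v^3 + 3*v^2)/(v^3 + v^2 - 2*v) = v*(v + 3)/(v^2 + v - 2)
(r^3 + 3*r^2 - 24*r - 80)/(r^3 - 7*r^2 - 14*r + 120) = (r + 4)/(r - 6)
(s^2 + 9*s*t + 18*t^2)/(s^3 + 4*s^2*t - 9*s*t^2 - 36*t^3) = (s + 6*t)/(s^2 + s*t - 12*t^2)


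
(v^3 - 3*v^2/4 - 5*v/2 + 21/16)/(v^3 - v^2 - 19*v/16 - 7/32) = 2*(4*v^2 + 4*v - 3)/(8*v^2 + 6*v + 1)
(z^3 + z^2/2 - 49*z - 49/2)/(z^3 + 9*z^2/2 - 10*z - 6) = (z^2 - 49)/(z^2 + 4*z - 12)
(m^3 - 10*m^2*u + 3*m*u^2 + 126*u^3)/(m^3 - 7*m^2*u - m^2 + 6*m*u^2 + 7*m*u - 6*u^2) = (-m^2 + 4*m*u + 21*u^2)/(-m^2 + m*u + m - u)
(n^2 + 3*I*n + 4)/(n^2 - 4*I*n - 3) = (n + 4*I)/(n - 3*I)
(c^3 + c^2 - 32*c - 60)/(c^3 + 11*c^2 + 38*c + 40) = (c - 6)/(c + 4)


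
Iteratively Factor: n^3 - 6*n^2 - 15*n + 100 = (n + 4)*(n^2 - 10*n + 25) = (n - 5)*(n + 4)*(n - 5)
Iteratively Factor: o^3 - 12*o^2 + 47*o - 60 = (o - 5)*(o^2 - 7*o + 12) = (o - 5)*(o - 3)*(o - 4)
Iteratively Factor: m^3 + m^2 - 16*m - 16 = (m - 4)*(m^2 + 5*m + 4) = (m - 4)*(m + 4)*(m + 1)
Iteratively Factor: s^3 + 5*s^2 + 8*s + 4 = (s + 1)*(s^2 + 4*s + 4) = (s + 1)*(s + 2)*(s + 2)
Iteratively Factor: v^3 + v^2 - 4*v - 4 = (v + 2)*(v^2 - v - 2) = (v + 1)*(v + 2)*(v - 2)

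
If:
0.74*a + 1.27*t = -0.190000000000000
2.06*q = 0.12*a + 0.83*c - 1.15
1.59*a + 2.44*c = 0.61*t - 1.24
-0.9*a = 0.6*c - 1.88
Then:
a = 5.24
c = -4.72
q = -2.15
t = -3.20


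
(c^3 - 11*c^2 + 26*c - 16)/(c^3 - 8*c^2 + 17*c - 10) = (c - 8)/(c - 5)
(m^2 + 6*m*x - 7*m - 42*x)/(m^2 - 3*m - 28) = (m + 6*x)/(m + 4)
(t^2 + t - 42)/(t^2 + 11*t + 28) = (t - 6)/(t + 4)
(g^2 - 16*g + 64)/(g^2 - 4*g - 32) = (g - 8)/(g + 4)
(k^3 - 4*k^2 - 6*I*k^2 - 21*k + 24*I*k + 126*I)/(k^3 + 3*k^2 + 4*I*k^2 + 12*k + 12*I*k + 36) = (k^2 - k*(7 + 6*I) + 42*I)/(k^2 + 4*I*k + 12)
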